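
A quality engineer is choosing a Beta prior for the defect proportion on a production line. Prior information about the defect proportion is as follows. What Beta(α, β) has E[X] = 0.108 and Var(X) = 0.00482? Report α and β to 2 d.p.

Let s = α+β. The Beta variance is μ(1−μ)/(s+1).
So s+1 = μ(1−μ)/σ² = (0.108×0.892)/0.00482 = 0.096336/0.00482 = 19.9867, giving s = 18.9867.
Then α = μs = 0.108×18.9867 = 2.05 and β = (1−μ)s = 0.892×18.9867 = 16.94.

α = 2.05, β = 16.94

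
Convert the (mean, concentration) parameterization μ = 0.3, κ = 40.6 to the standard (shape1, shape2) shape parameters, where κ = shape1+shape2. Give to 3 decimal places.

shape1 = 12.180, shape2 = 28.420

Split κ in proportion μ : (1−μ): shape1 = 0.3·40.6 = 12.180, shape2 = 40.6 − 12.180 = 28.420.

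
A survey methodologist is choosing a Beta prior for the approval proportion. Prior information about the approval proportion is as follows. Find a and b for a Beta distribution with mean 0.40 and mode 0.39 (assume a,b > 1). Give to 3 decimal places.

a = 8.800, b = 13.200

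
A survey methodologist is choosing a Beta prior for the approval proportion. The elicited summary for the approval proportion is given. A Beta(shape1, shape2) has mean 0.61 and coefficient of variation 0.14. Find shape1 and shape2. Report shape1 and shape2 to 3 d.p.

shape1 = 19.288, shape2 = 12.332

Var = (CV·μ)² = (0.14×0.61)² = 0.007293.
shape1+shape2 = μ(1−μ)/Var − 1 = 0.2379/0.007293 − 1 = 31.6196.
Thus shape1 = 0.61·31.6196 = 19.288 and shape2 = 0.39·31.6196 = 12.332.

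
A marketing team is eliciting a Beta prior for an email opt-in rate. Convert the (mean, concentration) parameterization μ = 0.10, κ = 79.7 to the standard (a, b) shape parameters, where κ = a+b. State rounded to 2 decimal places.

a = μκ = 0.10×79.7 = 7.97 and b = (1−μ)κ = 0.90×79.7 = 71.73.

a = 7.97, b = 71.73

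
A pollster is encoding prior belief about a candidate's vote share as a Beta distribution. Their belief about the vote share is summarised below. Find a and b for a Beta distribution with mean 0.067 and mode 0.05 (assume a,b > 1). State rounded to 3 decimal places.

a = 3.547, b = 49.394

With s = a+b: μ = a/s and mode = (a−1)/(s−2). Eliminating a = μs,
μs − 1 = m(s−2) ⇒ s(μ−m) = 1−2m ⇒ s = 0.90/0.017 = 52.9412.
So a = μs = 3.547, b = (1−μ)s = 49.394.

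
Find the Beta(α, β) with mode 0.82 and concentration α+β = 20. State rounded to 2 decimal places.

Since the density peak of Beta(α,β) is at (α−1)/(α+β−2),
α = 1 + 0.82(20−2) = 15.76 and β = 20 − 15.76 = 4.24.

α = 15.76, β = 4.24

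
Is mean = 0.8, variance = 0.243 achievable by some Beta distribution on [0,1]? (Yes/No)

A Beta with mean μ has variance μ(1−μ)/(α+β+1) < μ(1−μ).
Here μ(1−μ) = 0.8×0.2 = 0.16, and 0.243 ≥ 0.16.

No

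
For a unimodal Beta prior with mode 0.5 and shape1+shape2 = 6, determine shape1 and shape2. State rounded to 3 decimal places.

shape1 = 3.000, shape2 = 3.000

For shape1,shape2>1 the mode is (shape1−1)/(shape1+shape2−2), so shape1 = mode·(κ−2)+1 = 0.5×4+1 = 3.000.
And shape2 = (1−mode)·(κ−2)+1 = 0.5×4+1 = 3.000.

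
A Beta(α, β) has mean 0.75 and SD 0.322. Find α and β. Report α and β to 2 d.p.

Variance = 0.322² = 0.103684. The moment-matching identity α+β = μ(1−μ)/Var − 1 gives
α+β = 0.1875/0.103684 − 1 = 0.8084, so α = μ·0.8084 = 0.61 and β = (1−μ)·0.8084 = 0.20.

α = 0.61, β = 0.20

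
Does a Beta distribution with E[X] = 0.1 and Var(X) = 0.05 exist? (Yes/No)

A Beta with mean μ has variance μ(1−μ)/(α+β+1) < μ(1−μ).
Here μ(1−μ) = 0.1×0.9 = 0.09, and 0.05 < 0.09.

Yes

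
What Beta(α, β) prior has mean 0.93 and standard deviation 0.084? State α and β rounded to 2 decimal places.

σ² = 0.084² = 0.007056.
With s = α+β, Var = μ(1−μ)/(s+1), so s+1 = (0.93×0.07)/0.007056 = 9.2262 and s = 8.2262.
α = μs = 7.65, β = (1−μ)s = 0.58.

α = 7.65, β = 0.58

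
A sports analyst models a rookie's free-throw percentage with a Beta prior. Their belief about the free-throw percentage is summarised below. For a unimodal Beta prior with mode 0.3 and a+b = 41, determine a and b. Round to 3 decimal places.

a = 12.700, b = 28.300

Mode = (a−1)/(κ−2) with κ = a+b, so a−1 = 0.3·39 = 11.700.
a = 12.700; b = κ − a = 28.300.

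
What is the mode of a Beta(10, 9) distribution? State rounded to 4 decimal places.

0.5294

The density x^(α−1)(1−x)^(β−1) is maximised at (α−1)/(α+β−2) = 9/17 = 0.5294.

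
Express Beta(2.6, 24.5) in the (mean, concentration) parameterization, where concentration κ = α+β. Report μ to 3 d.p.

κ = α+β = 2.6+24.5 = 27.1; μ = α/κ = 2.6/27.1 = 0.096.

μ = 0.096, κ = 27.1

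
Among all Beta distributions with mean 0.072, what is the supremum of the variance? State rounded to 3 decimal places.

0.067

Var = μ(1−μ)/(α+β+1), which approaches μ(1−μ) as α+β → 0.
So the supremum is μ(1−μ) = 0.072×0.928 = 0.067.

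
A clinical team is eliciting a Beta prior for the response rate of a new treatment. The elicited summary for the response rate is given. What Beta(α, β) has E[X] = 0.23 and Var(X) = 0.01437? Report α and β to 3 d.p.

α = 2.605, β = 8.720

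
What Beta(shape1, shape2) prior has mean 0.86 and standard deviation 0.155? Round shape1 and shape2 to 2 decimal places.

shape1 = 3.45, shape2 = 0.56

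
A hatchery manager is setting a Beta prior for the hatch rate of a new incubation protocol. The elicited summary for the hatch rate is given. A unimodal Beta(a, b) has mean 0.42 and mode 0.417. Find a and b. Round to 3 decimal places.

Let s = a+b. Mean gives a = μs = 0.42s; mode gives (a−1)/(s−2) = 0.417.
Substituting: 0.42s − 1 = 0.417(s−2) = 0.417s − 0.834, so 0.003s = 0.166 and s = 55.3333.
Then a = 0.42×55.3333 = 23.240 and b = s−a = 32.093.

a = 23.240, b = 32.093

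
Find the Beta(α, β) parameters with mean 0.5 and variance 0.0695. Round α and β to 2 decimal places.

Write ν = α+β; then α = μν and Var = μ(1−μ)/(ν+1).
ν = μ(1−μ)/Var − 1 = 0.25/0.0695 − 1 = 2.5971.
α = 0.5·2.5971 = 1.30, β = 0.5·2.5971 = 1.30.

α = 1.30, β = 1.30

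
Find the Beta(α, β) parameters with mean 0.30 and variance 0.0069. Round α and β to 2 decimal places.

By moment matching, α+β = μ(1−μ)/σ² − 1 = (0.30·0.70)/0.0069 − 1 = 30.4348 − 1 = 29.4348.
Since α/(α+β) = μ, α = 0.30·29.4348 = 8.83 and β = 0.70·29.4348 = 20.60.

α = 8.83, β = 20.60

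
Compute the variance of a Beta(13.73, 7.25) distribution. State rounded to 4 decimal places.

μ = 13.73/20.98 = 0.654433; Var = μ(1−μ)/(α+β+1) = 0.2261505/21.98 = 0.0103.

0.0103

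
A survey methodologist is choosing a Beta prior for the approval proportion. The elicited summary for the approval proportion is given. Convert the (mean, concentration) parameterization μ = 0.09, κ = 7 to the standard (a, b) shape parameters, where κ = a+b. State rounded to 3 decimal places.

Split κ in proportion μ : (1−μ): a = 0.09·7 = 0.630, b = 7 − 0.630 = 6.370.

a = 0.630, b = 6.370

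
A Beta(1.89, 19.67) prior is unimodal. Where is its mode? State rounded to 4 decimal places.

With α,β > 1, mode = (α−1)/(α+β−2) = 0.89/19.56 = 0.0455.

0.0455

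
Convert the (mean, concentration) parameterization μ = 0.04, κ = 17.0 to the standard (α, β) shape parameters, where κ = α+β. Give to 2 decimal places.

α = 0.68, β = 16.32

Split κ in proportion μ : (1−μ): α = 0.04·17.0 = 0.68, β = 17.0 − 0.68 = 16.32.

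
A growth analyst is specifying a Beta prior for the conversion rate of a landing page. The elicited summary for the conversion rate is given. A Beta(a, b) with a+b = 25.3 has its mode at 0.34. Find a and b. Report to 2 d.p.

Since the density peak of Beta(a,b) is at (a−1)/(a+b−2),
a = 1 + 0.34(25.3−2) = 8.92 and b = 25.3 − 8.92 = 16.38.

a = 8.92, b = 16.38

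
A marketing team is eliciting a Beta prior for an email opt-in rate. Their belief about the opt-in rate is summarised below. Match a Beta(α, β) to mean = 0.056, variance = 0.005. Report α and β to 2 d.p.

α = 0.54, β = 9.04

Let s = α+β. The Beta variance is μ(1−μ)/(s+1).
So s+1 = μ(1−μ)/σ² = (0.056×0.944)/0.005 = 0.052864/0.005 = 10.5728, giving s = 9.5728.
Then α = μs = 0.056×9.5728 = 0.54 and β = (1−μ)s = 0.944×9.5728 = 9.04.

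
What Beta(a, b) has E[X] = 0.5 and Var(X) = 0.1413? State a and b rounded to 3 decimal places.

a = 0.385, b = 0.385

Let s = a+b. The Beta variance is μ(1−μ)/(s+1).
So s+1 = μ(1−μ)/σ² = (0.5×0.5)/0.1413 = 0.25/0.1413 = 1.7693, giving s = 0.7693.
Then a = μs = 0.5×0.7693 = 0.385 and b = (1−μ)s = 0.5×0.7693 = 0.385.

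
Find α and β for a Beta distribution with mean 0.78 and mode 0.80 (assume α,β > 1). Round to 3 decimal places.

Let s = α+β. Mean gives α = μs = 0.78s; mode gives (α−1)/(s−2) = 0.80.
Substituting: 0.78s − 1 = 0.80(s−2) = 0.80s − 1.60, so -0.02s = -0.60 and s = 30.0000.
Then α = 0.78×30.0000 = 23.400 and β = s−α = 6.600.

α = 23.400, β = 6.600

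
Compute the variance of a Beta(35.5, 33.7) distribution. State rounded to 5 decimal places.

0.00356

Var = αβ/[(α+β)²(α+β+1)] = (35.5×33.7)/(69.2²×70.2) = 1196.35/336162.528 = 0.00356.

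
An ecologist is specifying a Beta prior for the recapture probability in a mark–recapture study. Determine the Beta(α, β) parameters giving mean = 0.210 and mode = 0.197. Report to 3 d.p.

Let s = α+β. Mean gives α = μs = 0.210s; mode gives (α−1)/(s−2) = 0.197.
Substituting: 0.210s − 1 = 0.197(s−2) = 0.197s − 0.394, so 0.013s = 0.606 and s = 46.6154.
Then α = 0.210×46.6154 = 9.789 and β = s−α = 36.826.

α = 9.789, β = 36.826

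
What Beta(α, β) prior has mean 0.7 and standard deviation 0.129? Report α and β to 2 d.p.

α = 8.13, β = 3.49

σ² = 0.129² = 0.016641.
With s = α+β, Var = μ(1−μ)/(s+1), so s+1 = (0.7×0.3)/0.016641 = 12.6194 and s = 11.6194.
α = μs = 8.13, β = (1−μ)s = 3.49.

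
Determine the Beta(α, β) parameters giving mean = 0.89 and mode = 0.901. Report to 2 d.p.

Let s = α+β. Mean gives α = μs = 0.89s; mode gives (α−1)/(s−2) = 0.901.
Substituting: 0.89s − 1 = 0.901(s−2) = 0.901s − 1.802, so -0.011s = -0.802 and s = 72.9091.
Then α = 0.89×72.9091 = 64.89 and β = s−α = 8.02.

α = 64.89, β = 8.02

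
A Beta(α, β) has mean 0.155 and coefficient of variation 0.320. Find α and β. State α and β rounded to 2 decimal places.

α = 8.10, β = 44.14

σ = CV·μ = 0.320×0.155 = 0.04960, so σ² = 0.002460.
s+1 = μ(1−μ)/σ² = 0.130975/0.002460 = 53.2384, so s = α+β = 52.2384.
α = μs = 8.10, β = (1−μ)s = 44.14.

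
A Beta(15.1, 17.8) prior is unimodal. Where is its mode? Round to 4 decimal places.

0.4563

With α,β > 1, mode = (α−1)/(α+β−2) = 14.1/30.9 = 0.4563.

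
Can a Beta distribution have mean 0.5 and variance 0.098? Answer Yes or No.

The Beta variance bound is σ² < μ(1−μ).
Here μ(1−μ) = 0.5×0.5 = 0.25, and 0.098 < 0.25.

Yes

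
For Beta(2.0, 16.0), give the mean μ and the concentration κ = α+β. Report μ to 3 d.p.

κ = α+β = 2.0+16.0 = 18.0; μ = α/κ = 2.0/18.0 = 0.111.

μ = 0.111, κ = 18.0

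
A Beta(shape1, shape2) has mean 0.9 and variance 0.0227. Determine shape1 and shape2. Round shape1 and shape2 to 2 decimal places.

shape1 = 2.67, shape2 = 0.30

By moment matching, shape1+shape2 = μ(1−μ)/σ² − 1 = (0.9·0.1)/0.0227 − 1 = 3.9648 − 1 = 2.9648.
Since shape1/(shape1+shape2) = μ, shape1 = 0.9·2.9648 = 2.67 and shape2 = 0.1·2.9648 = 0.30.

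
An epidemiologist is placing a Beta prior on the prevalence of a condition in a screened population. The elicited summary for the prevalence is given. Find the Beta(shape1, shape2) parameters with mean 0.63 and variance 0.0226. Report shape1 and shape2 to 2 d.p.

By moment matching, shape1+shape2 = μ(1−μ)/σ² − 1 = (0.63·0.37)/0.0226 − 1 = 10.3142 − 1 = 9.3142.
Since shape1/(shape1+shape2) = μ, shape1 = 0.63·9.3142 = 5.87 and shape2 = 0.37·9.3142 = 3.45.

shape1 = 5.87, shape2 = 3.45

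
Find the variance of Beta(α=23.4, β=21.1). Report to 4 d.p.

0.0055

α+β = 44.5 and αβ = 493.74, so Var = αβ/[(α+β)²(α+β+1)] = 493.74/90101.375 = 0.0055.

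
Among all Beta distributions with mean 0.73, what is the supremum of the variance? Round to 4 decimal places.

0.1971

Var = μ(1−μ)/(α+β+1), which approaches μ(1−μ) as α+β → 0.
So the supremum is μ(1−μ) = 0.73×0.27 = 0.1971.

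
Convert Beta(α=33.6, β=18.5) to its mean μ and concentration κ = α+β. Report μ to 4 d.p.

μ = 0.6449, κ = 52.1

κ = α+β = 33.6+18.5 = 52.1; μ = α/κ = 33.6/52.1 = 0.6449.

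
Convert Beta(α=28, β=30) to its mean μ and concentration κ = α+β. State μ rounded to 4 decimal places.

κ = α+β = 28+30 = 58; μ = α/κ = 28/58 = 0.4828.

μ = 0.4828, κ = 58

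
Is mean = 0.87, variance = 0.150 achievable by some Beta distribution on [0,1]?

For any Beta, Var(X) < E[X]·(1−E[X]).
Here μ(1−μ) = 0.87×0.13 = 0.1131, and 0.150 ≥ 0.1131.

No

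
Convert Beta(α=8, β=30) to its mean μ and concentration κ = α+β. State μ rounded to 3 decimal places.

κ = α+β = 8+30 = 38; μ = α/κ = 8/38 = 0.211.

μ = 0.211, κ = 38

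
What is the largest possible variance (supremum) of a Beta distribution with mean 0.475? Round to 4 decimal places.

0.2494

Var = μ(1−μ)/(α+β+1), which approaches μ(1−μ) as α+β → 0.
So the supremum is μ(1−μ) = 0.475×0.525 = 0.2494.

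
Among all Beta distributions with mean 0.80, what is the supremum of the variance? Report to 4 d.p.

0.1600

For fixed mean μ the Beta variance is μ(1−μ)/(α+β+1), increasing as α+β decreases.
Its least upper bound (not attained) is μ(1−μ) = 0.80·0.20 = 0.1600.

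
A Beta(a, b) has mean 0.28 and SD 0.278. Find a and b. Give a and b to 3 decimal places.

First σ² = 0.077284. Setting a = μn, b = (1−μ)n with n = a+b,
μ(1−μ)/(n+1) = 0.077284 ⇒ n+1 = 0.2016/0.077284 = 2.6086 ⇒ n = 1.6086.
Hence a = 0.28×1.6086 = 0.450, b = 0.72×1.6086 = 1.158.

a = 0.450, b = 1.158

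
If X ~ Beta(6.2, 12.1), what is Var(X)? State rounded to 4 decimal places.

0.0116

Var = αβ/[(α+β)²(α+β+1)] = (6.2×12.1)/(18.3²×19.3) = 75.02/6463.377 = 0.0116.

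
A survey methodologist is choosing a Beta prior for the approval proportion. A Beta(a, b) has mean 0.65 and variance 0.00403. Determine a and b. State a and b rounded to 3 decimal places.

Write ν = a+b; then a = μν and Var = μ(1−μ)/(ν+1).
ν = μ(1−μ)/Var − 1 = 0.2275/0.00403 − 1 = 55.4516.
a = 0.65·55.4516 = 36.044, b = 0.35·55.4516 = 19.408.

a = 36.044, b = 19.408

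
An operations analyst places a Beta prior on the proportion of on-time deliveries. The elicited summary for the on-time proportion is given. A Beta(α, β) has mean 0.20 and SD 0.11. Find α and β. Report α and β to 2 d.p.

σ² = 0.11² = 0.0121.
With s = α+β, Var = μ(1−μ)/(s+1), so s+1 = (0.20×0.80)/0.0121 = 13.2231 and s = 12.2231.
α = μs = 2.44, β = (1−μ)s = 9.78.

α = 2.44, β = 9.78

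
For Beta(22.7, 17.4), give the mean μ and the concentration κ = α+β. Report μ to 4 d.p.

κ = α+β = 22.7+17.4 = 40.1; μ = α/κ = 22.7/40.1 = 0.5661.

μ = 0.5661, κ = 40.1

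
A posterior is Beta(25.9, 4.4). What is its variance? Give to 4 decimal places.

μ = 25.9/30.3 = 0.854785; Var = μ(1−μ)/(α+β+1) = 0.1241273/31.3 = 0.0040.

0.0040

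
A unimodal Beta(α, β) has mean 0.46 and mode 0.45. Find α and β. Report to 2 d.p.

α = 4.60, β = 5.40

Let s = α+β. Mean gives α = μs = 0.46s; mode gives (α−1)/(s−2) = 0.45.
Substituting: 0.46s − 1 = 0.45(s−2) = 0.45s − 0.90, so 0.01s = 0.10 and s = 10.0000.
Then α = 0.46×10.0000 = 4.60 and β = s−α = 5.40.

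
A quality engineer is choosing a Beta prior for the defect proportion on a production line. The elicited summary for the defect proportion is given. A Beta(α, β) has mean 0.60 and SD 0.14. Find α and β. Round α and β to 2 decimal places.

First σ² = 0.0196. Setting α = μn, β = (1−μ)n with n = α+β,
μ(1−μ)/(n+1) = 0.0196 ⇒ n+1 = 0.2400/0.0196 = 12.2449 ⇒ n = 11.2449.
Hence α = 0.60×11.2449 = 6.75, β = 0.40×11.2449 = 4.50.

α = 6.75, β = 4.50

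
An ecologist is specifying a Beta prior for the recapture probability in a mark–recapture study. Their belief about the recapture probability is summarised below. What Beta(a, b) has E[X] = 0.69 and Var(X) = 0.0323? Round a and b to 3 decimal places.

Let s = a+b. The Beta variance is μ(1−μ)/(s+1).
So s+1 = μ(1−μ)/σ² = (0.69×0.31)/0.0323 = 0.2139/0.0323 = 6.6223, giving s = 5.6223.
Then a = μs = 0.69×5.6223 = 3.879 and b = (1−μ)s = 0.31×5.6223 = 1.743.

a = 3.879, b = 1.743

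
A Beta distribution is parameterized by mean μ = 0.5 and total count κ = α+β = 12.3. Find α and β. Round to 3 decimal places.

α = μκ = 0.5×12.3 = 6.150 and β = (1−μ)κ = 0.5×12.3 = 6.150.

α = 6.150, β = 6.150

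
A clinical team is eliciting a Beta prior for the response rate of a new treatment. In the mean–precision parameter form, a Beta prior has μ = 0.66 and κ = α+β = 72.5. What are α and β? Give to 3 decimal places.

Split κ in proportion μ : (1−μ): α = 0.66·72.5 = 47.850, β = 72.5 − 47.850 = 24.650.

α = 47.850, β = 24.650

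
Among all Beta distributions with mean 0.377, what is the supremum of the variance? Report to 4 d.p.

0.2349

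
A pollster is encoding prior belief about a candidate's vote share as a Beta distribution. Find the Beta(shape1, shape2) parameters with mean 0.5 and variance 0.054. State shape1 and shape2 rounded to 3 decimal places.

Let s = shape1+shape2. The Beta variance is μ(1−μ)/(s+1).
So s+1 = μ(1−μ)/σ² = (0.5×0.5)/0.054 = 0.25/0.054 = 4.6296, giving s = 3.6296.
Then shape1 = μs = 0.5×3.6296 = 1.815 and shape2 = (1−μ)s = 0.5×3.6296 = 1.815.

shape1 = 1.815, shape2 = 1.815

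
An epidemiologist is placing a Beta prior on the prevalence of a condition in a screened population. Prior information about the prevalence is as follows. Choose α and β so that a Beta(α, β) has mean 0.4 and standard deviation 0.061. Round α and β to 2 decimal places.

σ² = 0.061² = 0.003721.
With s = α+β, Var = μ(1−μ)/(s+1), so s+1 = (0.4×0.6)/0.003721 = 64.4988 and s = 63.4988.
α = μs = 25.40, β = (1−μ)s = 38.10.

α = 25.40, β = 38.10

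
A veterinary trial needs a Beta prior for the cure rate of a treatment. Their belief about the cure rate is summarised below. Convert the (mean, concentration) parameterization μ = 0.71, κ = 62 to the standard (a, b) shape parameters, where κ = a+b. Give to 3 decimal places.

Split κ in proportion μ : (1−μ): a = 0.71·62 = 44.020, b = 62 − 44.020 = 17.980.

a = 44.020, b = 17.980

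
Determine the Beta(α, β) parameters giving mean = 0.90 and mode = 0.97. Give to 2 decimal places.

With s = α+β: μ = α/s and mode = (α−1)/(s−2). Eliminating α = μs,
μs − 1 = m(s−2) ⇒ s(μ−m) = 1−2m ⇒ s = -0.94/-0.07 = 13.4286.
So α = μs = 12.09, β = (1−μ)s = 1.34.

α = 12.09, β = 1.34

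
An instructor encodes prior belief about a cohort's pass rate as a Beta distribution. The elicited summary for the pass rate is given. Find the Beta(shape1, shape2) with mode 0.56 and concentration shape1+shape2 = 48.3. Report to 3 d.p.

Since the density peak of Beta(shape1,shape2) is at (shape1−1)/(shape1+shape2−2),
shape1 = 1 + 0.56(48.3−2) = 26.928 and shape2 = 48.3 − 26.928 = 21.372.

shape1 = 26.928, shape2 = 21.372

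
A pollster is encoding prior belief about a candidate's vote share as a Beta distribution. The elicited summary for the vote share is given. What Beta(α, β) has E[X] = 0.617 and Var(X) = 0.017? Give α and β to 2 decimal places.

Write ν = α+β; then α = μν and Var = μ(1−μ)/(ν+1).
ν = μ(1−μ)/Var − 1 = 0.236311/0.017 − 1 = 12.9006.
α = 0.617·12.9006 = 7.96, β = 0.383·12.9006 = 4.94.

α = 7.96, β = 4.94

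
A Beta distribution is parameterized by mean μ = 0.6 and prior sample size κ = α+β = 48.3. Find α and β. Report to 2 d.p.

Split κ in proportion μ : (1−μ): α = 0.6·48.3 = 28.98, β = 48.3 − 28.98 = 19.32.

α = 28.98, β = 19.32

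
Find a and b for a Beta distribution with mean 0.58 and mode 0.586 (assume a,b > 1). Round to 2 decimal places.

a = 16.63, b = 12.04

With s = a+b: μ = a/s and mode = (a−1)/(s−2). Eliminating a = μs,
μs − 1 = m(s−2) ⇒ s(μ−m) = 1−2m ⇒ s = -0.172/-0.006 = 28.6667.
So a = μs = 16.63, b = (1−μ)s = 12.04.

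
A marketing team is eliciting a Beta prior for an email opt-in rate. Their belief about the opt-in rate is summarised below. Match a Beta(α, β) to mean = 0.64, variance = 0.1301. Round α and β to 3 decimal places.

α = 0.493, β = 0.278

By moment matching, α+β = μ(1−μ)/σ² − 1 = (0.64·0.36)/0.1301 − 1 = 1.7709 − 1 = 0.7709.
Since α/(α+β) = μ, α = 0.64·0.7709 = 0.493 and β = 0.36·0.7709 = 0.278.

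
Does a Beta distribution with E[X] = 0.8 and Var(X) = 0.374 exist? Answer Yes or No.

A Beta with mean μ has variance μ(1−μ)/(α+β+1) < μ(1−μ).
Here μ(1−μ) = 0.8×0.2 = 0.16, and 0.374 ≥ 0.16.

No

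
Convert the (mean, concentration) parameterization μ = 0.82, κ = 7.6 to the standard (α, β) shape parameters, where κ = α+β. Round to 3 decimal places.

Split κ in proportion μ : (1−μ): α = 0.82·7.6 = 6.232, β = 7.6 − 6.232 = 1.368.

α = 6.232, β = 1.368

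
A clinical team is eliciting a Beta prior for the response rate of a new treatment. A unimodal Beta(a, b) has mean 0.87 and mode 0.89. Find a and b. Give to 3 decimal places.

a = 33.930, b = 5.070

With s = a+b: μ = a/s and mode = (a−1)/(s−2). Eliminating a = μs,
μs − 1 = m(s−2) ⇒ s(μ−m) = 1−2m ⇒ s = -0.78/-0.02 = 39.0000.
So a = μs = 33.930, b = (1−μ)s = 5.070.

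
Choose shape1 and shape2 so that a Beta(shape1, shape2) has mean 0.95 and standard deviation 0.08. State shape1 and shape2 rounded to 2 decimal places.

σ² = 0.08² = 0.0064.
With s = shape1+shape2, Var = μ(1−μ)/(s+1), so s+1 = (0.95×0.05)/0.0064 = 7.4219 and s = 6.4219.
shape1 = μs = 6.10, shape2 = (1−μ)s = 0.32.

shape1 = 6.10, shape2 = 0.32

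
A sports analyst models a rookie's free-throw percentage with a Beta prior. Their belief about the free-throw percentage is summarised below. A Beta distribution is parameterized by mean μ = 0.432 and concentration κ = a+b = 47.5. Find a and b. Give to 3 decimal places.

Split κ in proportion μ : (1−μ): a = 0.432·47.5 = 20.520, b = 47.5 − 20.520 = 26.980.

a = 20.520, b = 26.980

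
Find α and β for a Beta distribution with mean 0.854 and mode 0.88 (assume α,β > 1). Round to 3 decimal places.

α = 24.963, β = 4.268

Let s = α+β. Mean gives α = μs = 0.854s; mode gives (α−1)/(s−2) = 0.88.
Substituting: 0.854s − 1 = 0.88(s−2) = 0.88s − 1.76, so -0.026s = -0.76 and s = 29.2308.
Then α = 0.854×29.2308 = 24.963 and β = s−α = 4.268.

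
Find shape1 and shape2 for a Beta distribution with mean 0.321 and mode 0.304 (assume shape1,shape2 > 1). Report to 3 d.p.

Let s = shape1+shape2. Mean gives shape1 = μs = 0.321s; mode gives (shape1−1)/(s−2) = 0.304.
Substituting: 0.321s − 1 = 0.304(s−2) = 0.304s − 0.608, so 0.017s = 0.392 and s = 23.0588.
Then shape1 = 0.321×23.0588 = 7.402 and shape2 = s−shape1 = 15.657.

shape1 = 7.402, shape2 = 15.657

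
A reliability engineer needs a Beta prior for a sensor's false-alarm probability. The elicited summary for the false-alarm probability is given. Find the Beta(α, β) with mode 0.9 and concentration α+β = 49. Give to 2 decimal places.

Mode = (α−1)/(κ−2) with κ = α+β, so α−1 = 0.9·47 = 42.30.
α = 43.30; β = κ − α = 5.70.

α = 43.30, β = 5.70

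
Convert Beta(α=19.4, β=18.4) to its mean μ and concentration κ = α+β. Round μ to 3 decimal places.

μ = 0.513, κ = 37.8

κ = α+β = 19.4+18.4 = 37.8; μ = α/κ = 19.4/37.8 = 0.513.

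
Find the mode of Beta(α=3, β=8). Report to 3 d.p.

The density x^(α−1)(1−x)^(β−1) is maximised at (α−1)/(α+β−2) = 2/9 = 0.222.

0.222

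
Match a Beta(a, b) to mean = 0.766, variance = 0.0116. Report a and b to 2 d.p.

a = 11.07, b = 3.38

By moment matching, a+b = μ(1−μ)/σ² − 1 = (0.766·0.234)/0.0116 − 1 = 15.4521 − 1 = 14.4521.
Since a/(a+b) = μ, a = 0.766·14.4521 = 11.07 and b = 0.234·14.4521 = 3.38.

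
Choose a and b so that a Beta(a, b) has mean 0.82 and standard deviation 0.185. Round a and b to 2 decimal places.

a = 2.72, b = 0.60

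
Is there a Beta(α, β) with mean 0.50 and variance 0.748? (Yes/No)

A Beta with mean μ has variance μ(1−μ)/(α+β+1) < μ(1−μ).
Here μ(1−μ) = 0.50×0.50 = 0.2500, and 0.748 ≥ 0.2500.

No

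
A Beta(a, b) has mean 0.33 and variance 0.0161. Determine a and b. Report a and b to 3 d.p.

Let s = a+b. The Beta variance is μ(1−μ)/(s+1).
So s+1 = μ(1−μ)/σ² = (0.33×0.67)/0.0161 = 0.2211/0.0161 = 13.7329, giving s = 12.7329.
Then a = μs = 0.33×12.7329 = 4.202 and b = (1−μ)s = 0.67×12.7329 = 8.531.

a = 4.202, b = 8.531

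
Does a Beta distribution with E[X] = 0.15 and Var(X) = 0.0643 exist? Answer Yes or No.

Yes

For any Beta, Var(X) < E[X]·(1−E[X]).
Here μ(1−μ) = 0.15×0.85 = 0.1275, and 0.0643 < 0.1275.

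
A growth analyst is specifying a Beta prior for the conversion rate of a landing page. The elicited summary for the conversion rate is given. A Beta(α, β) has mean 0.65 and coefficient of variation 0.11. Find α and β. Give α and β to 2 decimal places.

Var = (CV·μ)² = (0.11×0.65)² = 0.005112.
α+β = μ(1−μ)/Var − 1 = 0.2275/0.005112 − 1 = 43.5010.
Thus α = 0.65·43.5010 = 28.28 and β = 0.35·43.5010 = 15.23.

α = 28.28, β = 15.23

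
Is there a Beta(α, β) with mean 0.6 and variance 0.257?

A Beta with mean μ has variance μ(1−μ)/(α+β+1) < μ(1−μ).
Here μ(1−μ) = 0.6×0.4 = 0.24, and 0.257 ≥ 0.24.

No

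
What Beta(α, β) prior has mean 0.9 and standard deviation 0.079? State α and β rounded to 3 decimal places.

α = 12.079, β = 1.342

First σ² = 0.006241. Setting α = μn, β = (1−μ)n with n = α+β,
μ(1−μ)/(n+1) = 0.006241 ⇒ n+1 = 0.09/0.006241 = 14.4208 ⇒ n = 13.4208.
Hence α = 0.9×13.4208 = 12.079, β = 0.1×13.4208 = 1.342.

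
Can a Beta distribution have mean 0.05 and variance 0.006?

Yes

A Beta with mean μ has variance μ(1−μ)/(α+β+1) < μ(1−μ).
Here μ(1−μ) = 0.05×0.95 = 0.0475, and 0.006 < 0.0475.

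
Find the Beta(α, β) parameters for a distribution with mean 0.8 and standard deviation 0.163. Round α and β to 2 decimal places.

σ² = 0.163² = 0.026569.
With s = α+β, Var = μ(1−μ)/(s+1), so s+1 = (0.8×0.2)/0.026569 = 6.0221 and s = 5.0221.
α = μs = 4.02, β = (1−μ)s = 1.00.

α = 4.02, β = 1.00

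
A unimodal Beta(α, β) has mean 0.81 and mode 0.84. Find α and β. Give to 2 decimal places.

α = 18.36, β = 4.31

With s = α+β: μ = α/s and mode = (α−1)/(s−2). Eliminating α = μs,
μs − 1 = m(s−2) ⇒ s(μ−m) = 1−2m ⇒ s = -0.68/-0.03 = 22.6667.
So α = μs = 18.36, β = (1−μ)s = 4.31.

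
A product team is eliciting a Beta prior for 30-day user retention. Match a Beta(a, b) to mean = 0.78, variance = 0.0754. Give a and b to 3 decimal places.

Let s = a+b. The Beta variance is μ(1−μ)/(s+1).
So s+1 = μ(1−μ)/σ² = (0.78×0.22)/0.0754 = 0.1716/0.0754 = 2.2759, giving s = 1.2759.
Then a = μs = 0.78×1.2759 = 0.995 and b = (1−μ)s = 0.22×1.2759 = 0.281.

a = 0.995, b = 0.281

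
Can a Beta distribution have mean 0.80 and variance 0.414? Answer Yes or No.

The Beta variance bound is σ² < μ(1−μ).
Here μ(1−μ) = 0.80×0.20 = 0.1600, and 0.414 ≥ 0.1600.

No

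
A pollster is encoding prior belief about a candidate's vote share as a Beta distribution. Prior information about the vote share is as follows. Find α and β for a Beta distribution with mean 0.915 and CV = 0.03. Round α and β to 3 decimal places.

Var = (CV·μ)² = (0.03×0.915)² = 0.000754.
α+β = μ(1−μ)/Var − 1 = 0.077775/0.000754 − 1 = 102.2180.
Thus α = 0.915·102.2180 = 93.529 and β = 0.085·102.2180 = 8.689.

α = 93.529, β = 8.689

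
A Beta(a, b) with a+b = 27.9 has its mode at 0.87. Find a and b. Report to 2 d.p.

a = 23.53, b = 4.37

For a,b>1 the mode is (a−1)/(a+b−2), so a = mode·(κ−2)+1 = 0.87×25.9+1 = 23.53.
And b = (1−mode)·(κ−2)+1 = 0.13×25.9+1 = 4.37.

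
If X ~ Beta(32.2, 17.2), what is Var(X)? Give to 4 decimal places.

0.0045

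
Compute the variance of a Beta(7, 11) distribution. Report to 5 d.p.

0.01251

α+β = 18 and αβ = 77, so Var = αβ/[(α+β)²(α+β+1)] = 77/6156 = 0.01251.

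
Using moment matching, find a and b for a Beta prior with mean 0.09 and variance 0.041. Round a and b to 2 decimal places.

Write ν = a+b; then a = μν and Var = μ(1−μ)/(ν+1).
ν = μ(1−μ)/Var − 1 = 0.0819/0.041 − 1 = 0.9976.
a = 0.09·0.9976 = 0.09, b = 0.91·0.9976 = 0.91.

a = 0.09, b = 0.91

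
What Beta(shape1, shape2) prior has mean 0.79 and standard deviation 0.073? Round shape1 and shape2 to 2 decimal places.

shape1 = 23.80, shape2 = 6.33

Variance = 0.073² = 0.005329. The moment-matching identity shape1+shape2 = μ(1−μ)/Var − 1 gives
shape1+shape2 = 0.1659/0.005329 − 1 = 30.1315, so shape1 = μ·30.1315 = 23.80 and shape2 = (1−μ)·30.1315 = 6.33.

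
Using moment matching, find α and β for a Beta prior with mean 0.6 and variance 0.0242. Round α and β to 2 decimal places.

α = 5.35, β = 3.57

Let s = α+β. The Beta variance is μ(1−μ)/(s+1).
So s+1 = μ(1−μ)/σ² = (0.6×0.4)/0.0242 = 0.24/0.0242 = 9.9174, giving s = 8.9174.
Then α = μs = 0.6×8.9174 = 5.35 and β = (1−μ)s = 0.4×8.9174 = 3.57.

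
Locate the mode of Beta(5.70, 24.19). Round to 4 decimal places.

The density x^(α−1)(1−x)^(β−1) is maximised at (α−1)/(α+β−2) = 4.70/27.89 = 0.1685.

0.1685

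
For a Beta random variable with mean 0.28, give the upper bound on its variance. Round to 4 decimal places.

0.2016

For fixed mean μ the Beta variance is μ(1−μ)/(α+β+1), increasing as α+β decreases.
Its least upper bound (not attained) is μ(1−μ) = 0.28·0.72 = 0.2016.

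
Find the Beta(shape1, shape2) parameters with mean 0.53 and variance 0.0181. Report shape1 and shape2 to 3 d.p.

Let s = shape1+shape2. The Beta variance is μ(1−μ)/(s+1).
So s+1 = μ(1−μ)/σ² = (0.53×0.47)/0.0181 = 0.2491/0.0181 = 13.7624, giving s = 12.7624.
Then shape1 = μs = 0.53×12.7624 = 6.764 and shape2 = (1−μ)s = 0.47×12.7624 = 5.998.

shape1 = 6.764, shape2 = 5.998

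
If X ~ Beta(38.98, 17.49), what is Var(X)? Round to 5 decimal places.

0.00372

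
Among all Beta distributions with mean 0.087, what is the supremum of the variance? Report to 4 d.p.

0.0794

For fixed mean μ the Beta variance is μ(1−μ)/(α+β+1), increasing as α+β decreases.
Its least upper bound (not attained) is μ(1−μ) = 0.087·0.913 = 0.0794.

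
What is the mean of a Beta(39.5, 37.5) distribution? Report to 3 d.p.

0.513

The Beta mean is α/(α+β) = 39.5/(39.5+37.5) = 0.513.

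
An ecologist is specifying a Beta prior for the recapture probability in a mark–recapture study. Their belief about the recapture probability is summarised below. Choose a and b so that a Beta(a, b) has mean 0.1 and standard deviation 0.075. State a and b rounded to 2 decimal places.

a = 1.50, b = 13.50

Variance = 0.075² = 0.005625. The moment-matching identity a+b = μ(1−μ)/Var − 1 gives
a+b = 0.09/0.005625 − 1 = 15.0000, so a = μ·15.0000 = 1.50 and b = (1−μ)·15.0000 = 13.50.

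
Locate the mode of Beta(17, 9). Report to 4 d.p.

0.6667

With α,β > 1, mode = (α−1)/(α+β−2) = 16/24 = 0.6667.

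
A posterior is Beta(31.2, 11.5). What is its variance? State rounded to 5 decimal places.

Var = αβ/[(α+β)²(α+β+1)] = (31.2×11.5)/(42.7²×43.7) = 358.80/79677.773 = 0.00450.

0.00450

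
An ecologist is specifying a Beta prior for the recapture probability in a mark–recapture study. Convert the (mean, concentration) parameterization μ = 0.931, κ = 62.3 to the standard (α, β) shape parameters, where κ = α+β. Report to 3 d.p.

α = 58.001, β = 4.299

α = μκ = 0.931×62.3 = 58.001 and β = (1−μ)κ = 0.069×62.3 = 4.299.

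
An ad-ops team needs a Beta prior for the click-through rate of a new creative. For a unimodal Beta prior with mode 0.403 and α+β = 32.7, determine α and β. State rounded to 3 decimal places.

For α,β>1 the mode is (α−1)/(α+β−2), so α = mode·(κ−2)+1 = 0.403×30.7+1 = 13.372.
And β = (1−mode)·(κ−2)+1 = 0.597×30.7+1 = 19.328.

α = 13.372, β = 19.328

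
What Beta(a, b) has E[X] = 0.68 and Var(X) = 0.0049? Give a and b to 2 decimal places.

Write ν = a+b; then a = μν and Var = μ(1−μ)/(ν+1).
ν = μ(1−μ)/Var − 1 = 0.2176/0.0049 − 1 = 43.4082.
a = 0.68·43.4082 = 29.52, b = 0.32·43.4082 = 13.89.

a = 29.52, b = 13.89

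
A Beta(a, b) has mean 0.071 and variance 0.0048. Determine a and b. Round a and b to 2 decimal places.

a = 0.90, b = 11.84

Let s = a+b. The Beta variance is μ(1−μ)/(s+1).
So s+1 = μ(1−μ)/σ² = (0.071×0.929)/0.0048 = 0.065959/0.0048 = 13.7415, giving s = 12.7415.
Then a = μs = 0.071×12.7415 = 0.90 and b = (1−μ)s = 0.929×12.7415 = 11.84.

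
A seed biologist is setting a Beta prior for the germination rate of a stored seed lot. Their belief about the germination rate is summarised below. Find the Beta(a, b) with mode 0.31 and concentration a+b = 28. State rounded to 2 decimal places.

a = 9.06, b = 18.94

For a,b>1 the mode is (a−1)/(a+b−2), so a = mode·(κ−2)+1 = 0.31×26+1 = 9.06.
And b = (1−mode)·(κ−2)+1 = 0.69×26+1 = 18.94.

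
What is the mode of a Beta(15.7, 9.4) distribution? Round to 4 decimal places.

The density x^(α−1)(1−x)^(β−1) is maximised at (α−1)/(α+β−2) = 14.7/23.1 = 0.6364.

0.6364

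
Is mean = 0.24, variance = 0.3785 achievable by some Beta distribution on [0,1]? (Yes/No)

No

The Beta variance bound is σ² < μ(1−μ).
Here μ(1−μ) = 0.24×0.76 = 0.1824, and 0.3785 ≥ 0.1824.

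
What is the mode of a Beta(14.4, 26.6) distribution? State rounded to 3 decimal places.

The density x^(α−1)(1−x)^(β−1) is maximised at (α−1)/(α+β−2) = 13.4/39.0 = 0.344.

0.344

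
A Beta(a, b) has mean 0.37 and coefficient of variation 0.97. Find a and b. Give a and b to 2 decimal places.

a = 0.30, b = 0.51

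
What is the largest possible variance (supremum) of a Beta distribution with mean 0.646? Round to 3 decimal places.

0.229

For fixed mean μ the Beta variance is μ(1−μ)/(α+β+1), increasing as α+β decreases.
Its least upper bound (not attained) is μ(1−μ) = 0.646·0.354 = 0.229.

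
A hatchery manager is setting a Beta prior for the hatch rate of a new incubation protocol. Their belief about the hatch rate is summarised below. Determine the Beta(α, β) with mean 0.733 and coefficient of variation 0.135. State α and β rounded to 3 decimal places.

Var = (CV·μ)² = (0.135×0.733)² = 0.009792.
α+β = μ(1−μ)/Var − 1 = 0.195711/0.009792 − 1 = 18.9866.
Thus α = 0.733·18.9866 = 13.917 and β = 0.267·18.9866 = 5.069.

α = 13.917, β = 5.069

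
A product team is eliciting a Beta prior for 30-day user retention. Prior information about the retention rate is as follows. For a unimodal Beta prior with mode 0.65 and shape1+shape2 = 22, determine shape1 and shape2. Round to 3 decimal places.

For shape1,shape2>1 the mode is (shape1−1)/(shape1+shape2−2), so shape1 = mode·(κ−2)+1 = 0.65×20+1 = 14.000.
And shape2 = (1−mode)·(κ−2)+1 = 0.35×20+1 = 8.000.

shape1 = 14.000, shape2 = 8.000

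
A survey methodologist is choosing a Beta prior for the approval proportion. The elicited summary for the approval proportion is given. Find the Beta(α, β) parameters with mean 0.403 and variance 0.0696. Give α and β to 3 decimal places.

α = 0.990, β = 1.467

Write ν = α+β; then α = μν and Var = μ(1−μ)/(ν+1).
ν = μ(1−μ)/Var − 1 = 0.240591/0.0696 − 1 = 2.4568.
α = 0.403·2.4568 = 0.990, β = 0.597·2.4568 = 1.467.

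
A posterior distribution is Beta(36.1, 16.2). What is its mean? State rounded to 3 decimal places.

The Beta mean is α/(α+β) = 36.1/(36.1+16.2) = 0.690.

0.690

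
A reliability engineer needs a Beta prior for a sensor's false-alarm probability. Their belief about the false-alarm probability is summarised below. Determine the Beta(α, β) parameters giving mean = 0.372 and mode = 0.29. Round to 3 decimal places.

α = 1.905, β = 3.217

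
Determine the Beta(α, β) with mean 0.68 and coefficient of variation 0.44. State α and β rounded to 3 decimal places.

α = 0.973, β = 0.458

σ = CV·μ = 0.44×0.68 = 0.29920, so σ² = 0.089521.
s+1 = μ(1−μ)/σ² = 0.2176/0.089521 = 2.4307, so s = α+β = 1.4307.
α = μs = 0.973, β = (1−μ)s = 0.458.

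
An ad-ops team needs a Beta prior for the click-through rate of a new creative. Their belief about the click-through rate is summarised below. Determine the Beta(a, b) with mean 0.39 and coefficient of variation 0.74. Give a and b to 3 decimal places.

σ = CV·μ = 0.74×0.39 = 0.28860, so σ² = 0.083290.
s+1 = μ(1−μ)/σ² = 0.2379/0.083290 = 2.8563, so s = a+b = 1.8563.
a = μs = 0.724, b = (1−μ)s = 1.132.

a = 0.724, b = 1.132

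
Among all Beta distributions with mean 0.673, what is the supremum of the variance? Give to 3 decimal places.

0.220

Var = μ(1−μ)/(α+β+1), which approaches μ(1−μ) as α+β → 0.
So the supremum is μ(1−μ) = 0.673×0.327 = 0.220.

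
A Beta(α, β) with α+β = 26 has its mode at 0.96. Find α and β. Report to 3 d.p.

α = 24.040, β = 1.960

Since the density peak of Beta(α,β) is at (α−1)/(α+β−2),
α = 1 + 0.96(26−2) = 24.040 and β = 26 − 24.040 = 1.960.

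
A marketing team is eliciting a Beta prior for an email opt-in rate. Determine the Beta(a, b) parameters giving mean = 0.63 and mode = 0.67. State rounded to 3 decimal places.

With s = a+b: μ = a/s and mode = (a−1)/(s−2). Eliminating a = μs,
μs − 1 = m(s−2) ⇒ s(μ−m) = 1−2m ⇒ s = -0.34/-0.04 = 8.5000.
So a = μs = 5.355, b = (1−μ)s = 3.145.

a = 5.355, b = 3.145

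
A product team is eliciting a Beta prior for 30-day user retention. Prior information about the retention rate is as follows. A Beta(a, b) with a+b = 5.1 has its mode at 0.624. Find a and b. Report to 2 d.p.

a = 2.93, b = 2.17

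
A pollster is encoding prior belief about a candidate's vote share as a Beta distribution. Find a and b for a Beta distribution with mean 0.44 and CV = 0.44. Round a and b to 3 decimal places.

Var = (CV·μ)² = (0.44×0.44)² = 0.037481.
a+b = μ(1−μ)/Var − 1 = 0.2464/0.037481 − 1 = 5.5740.
Thus a = 0.44·5.5740 = 2.453 and b = 0.56·5.5740 = 3.121.

a = 2.453, b = 3.121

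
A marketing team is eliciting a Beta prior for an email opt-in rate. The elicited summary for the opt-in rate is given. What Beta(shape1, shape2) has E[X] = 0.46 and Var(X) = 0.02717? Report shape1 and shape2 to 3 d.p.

Write ν = shape1+shape2; then shape1 = μν and Var = μ(1−μ)/(ν+1).
ν = μ(1−μ)/Var − 1 = 0.2484/0.02717 − 1 = 8.1424.
shape1 = 0.46·8.1424 = 3.746, shape2 = 0.54·8.1424 = 4.397.

shape1 = 3.746, shape2 = 4.397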